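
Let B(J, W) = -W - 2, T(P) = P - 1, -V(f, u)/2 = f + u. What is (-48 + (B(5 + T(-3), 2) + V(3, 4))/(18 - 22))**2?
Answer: 7569/4 ≈ 1892.3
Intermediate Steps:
V(f, u) = -2*f - 2*u (V(f, u) = -2*(f + u) = -2*f - 2*u)
T(P) = -1 + P
B(J, W) = -2 - W
(-48 + (B(5 + T(-3), 2) + V(3, 4))/(18 - 22))**2 = (-48 + ((-2 - 1*2) + (-2*3 - 2*4))/(18 - 22))**2 = (-48 + ((-2 - 2) + (-6 - 8))/(-4))**2 = (-48 + (-4 - 14)*(-1/4))**2 = (-48 - 18*(-1/4))**2 = (-48 + 9/2)**2 = (-87/2)**2 = 7569/4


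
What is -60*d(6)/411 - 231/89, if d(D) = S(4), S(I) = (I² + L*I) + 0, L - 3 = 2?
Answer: -95727/12193 ≈ -7.8510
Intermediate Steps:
L = 5 (L = 3 + 2 = 5)
S(I) = I² + 5*I (S(I) = (I² + 5*I) + 0 = I² + 5*I)
d(D) = 36 (d(D) = 4*(5 + 4) = 4*9 = 36)
-60*d(6)/411 - 231/89 = -60*36/411 - 231/89 = -2160*1/411 - 231*1/89 = -720/137 - 231/89 = -95727/12193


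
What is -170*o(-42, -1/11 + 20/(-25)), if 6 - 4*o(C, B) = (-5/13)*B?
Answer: -68765/286 ≈ -240.44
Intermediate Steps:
o(C, B) = 3/2 + 5*B/52 (o(C, B) = 3/2 - (-5/13)*B/4 = 3/2 - (-5*1/13)*B/4 = 3/2 - (-5)*B/52 = 3/2 + 5*B/52)
-170*o(-42, -1/11 + 20/(-25)) = -170*(3/2 + 5*(-1/11 + 20/(-25))/52) = -170*(3/2 + 5*(-1*1/11 + 20*(-1/25))/52) = -170*(3/2 + 5*(-1/11 - ⅘)/52) = -170*(3/2 + (5/52)*(-49/55)) = -170*(3/2 - 49/572) = -170*809/572 = -68765/286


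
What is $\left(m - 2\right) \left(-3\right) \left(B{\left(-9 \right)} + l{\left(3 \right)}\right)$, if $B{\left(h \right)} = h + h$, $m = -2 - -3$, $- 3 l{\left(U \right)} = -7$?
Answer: $-47$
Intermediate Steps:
$l{\left(U \right)} = \frac{7}{3}$ ($l{\left(U \right)} = \left(- \frac{1}{3}\right) \left(-7\right) = \frac{7}{3}$)
$m = 1$ ($m = -2 + 3 = 1$)
$B{\left(h \right)} = 2 h$
$\left(m - 2\right) \left(-3\right) \left(B{\left(-9 \right)} + l{\left(3 \right)}\right) = \left(1 - 2\right) \left(-3\right) \left(2 \left(-9\right) + \frac{7}{3}\right) = \left(-1\right) \left(-3\right) \left(-18 + \frac{7}{3}\right) = 3 \left(- \frac{47}{3}\right) = -47$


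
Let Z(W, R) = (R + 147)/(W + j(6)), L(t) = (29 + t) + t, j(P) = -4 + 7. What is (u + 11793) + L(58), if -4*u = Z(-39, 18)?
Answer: 573079/48 ≈ 11939.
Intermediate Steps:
j(P) = 3
L(t) = 29 + 2*t
Z(W, R) = (147 + R)/(3 + W) (Z(W, R) = (R + 147)/(W + 3) = (147 + R)/(3 + W))
u = 55/48 (u = -(147 + 18)/(4*(3 - 39)) = -165/(4*(-36)) = -(-1)*165/144 = -1/4*(-55/12) = 55/48 ≈ 1.1458)
(u + 11793) + L(58) = (55/48 + 11793) + (29 + 2*58) = 566119/48 + (29 + 116) = 566119/48 + 145 = 573079/48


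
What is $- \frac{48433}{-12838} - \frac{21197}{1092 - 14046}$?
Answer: $\frac{32126006}{5939409} \approx 5.409$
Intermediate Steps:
$- \frac{48433}{-12838} - \frac{21197}{1092 - 14046} = \left(-48433\right) \left(- \frac{1}{12838}\right) - \frac{21197}{1092 - 14046} = \frac{6919}{1834} - \frac{21197}{-12954} = \frac{6919}{1834} - - \frac{21197}{12954} = \frac{6919}{1834} + \frac{21197}{12954} = \frac{32126006}{5939409}$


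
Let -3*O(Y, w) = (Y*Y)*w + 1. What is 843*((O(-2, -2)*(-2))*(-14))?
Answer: 55076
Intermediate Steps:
O(Y, w) = -⅓ - w*Y²/3 (O(Y, w) = -((Y*Y)*w + 1)/3 = -(Y²*w + 1)/3 = -(w*Y² + 1)/3 = -(1 + w*Y²)/3 = -⅓ - w*Y²/3)
843*((O(-2, -2)*(-2))*(-14)) = 843*(((-⅓ - ⅓*(-2)*(-2)²)*(-2))*(-14)) = 843*(((-⅓ - ⅓*(-2)*4)*(-2))*(-14)) = 843*(((-⅓ + 8/3)*(-2))*(-14)) = 843*(((7/3)*(-2))*(-14)) = 843*(-14/3*(-14)) = 843*(196/3) = 55076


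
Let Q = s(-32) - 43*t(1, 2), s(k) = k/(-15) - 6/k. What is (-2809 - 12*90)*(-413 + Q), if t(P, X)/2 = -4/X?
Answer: 222773587/240 ≈ 9.2822e+5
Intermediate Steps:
s(k) = -6/k - k/15 (s(k) = k*(-1/15) - 6/k = -k/15 - 6/k = -6/k - k/15)
t(P, X) = -8/X (t(P, X) = 2*(-4/X) = -8/X)
Q = 41837/240 (Q = (-6/(-32) - 1/15*(-32)) - 43*(-8/2) = (-6*(-1/32) + 32/15) - 43*(-8*½) = (3/16 + 32/15) - 43*(-4) = 557/240 - 1*(-172) = 557/240 + 172 = 41837/240 ≈ 174.32)
(-2809 - 12*90)*(-413 + Q) = (-2809 - 12*90)*(-413 + 41837/240) = (-2809 - 1080)*(-57283/240) = -3889*(-57283/240) = 222773587/240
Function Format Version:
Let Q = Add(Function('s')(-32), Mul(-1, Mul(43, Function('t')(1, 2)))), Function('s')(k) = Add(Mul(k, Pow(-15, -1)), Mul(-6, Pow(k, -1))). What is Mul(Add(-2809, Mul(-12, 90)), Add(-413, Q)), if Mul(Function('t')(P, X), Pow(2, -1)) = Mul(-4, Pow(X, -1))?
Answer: Rational(222773587, 240) ≈ 9.2822e+5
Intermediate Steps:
Function('s')(k) = Add(Mul(-6, Pow(k, -1)), Mul(Rational(-1, 15), k)) (Function('s')(k) = Add(Mul(k, Rational(-1, 15)), Mul(-6, Pow(k, -1))) = Add(Mul(Rational(-1, 15), k), Mul(-6, Pow(k, -1))) = Add(Mul(-6, Pow(k, -1)), Mul(Rational(-1, 15), k)))
Function('t')(P, X) = Mul(-8, Pow(X, -1)) (Function('t')(P, X) = Mul(2, Mul(-4, Pow(X, -1))) = Mul(-8, Pow(X, -1)))
Q = Rational(41837, 240) (Q = Add(Add(Mul(-6, Pow(-32, -1)), Mul(Rational(-1, 15), -32)), Mul(-1, Mul(43, Mul(-8, Pow(2, -1))))) = Add(Add(Mul(-6, Rational(-1, 32)), Rational(32, 15)), Mul(-1, Mul(43, Mul(-8, Rational(1, 2))))) = Add(Add(Rational(3, 16), Rational(32, 15)), Mul(-1, Mul(43, -4))) = Add(Rational(557, 240), Mul(-1, -172)) = Add(Rational(557, 240), 172) = Rational(41837, 240) ≈ 174.32)
Mul(Add(-2809, Mul(-12, 90)), Add(-413, Q)) = Mul(Add(-2809, Mul(-12, 90)), Add(-413, Rational(41837, 240))) = Mul(Add(-2809, -1080), Rational(-57283, 240)) = Mul(-3889, Rational(-57283, 240)) = Rational(222773587, 240)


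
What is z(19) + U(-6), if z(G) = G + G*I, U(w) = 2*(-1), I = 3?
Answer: 74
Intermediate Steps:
U(w) = -2
z(G) = 4*G (z(G) = G + G*3 = G + 3*G = 4*G)
z(19) + U(-6) = 4*19 - 2 = 76 - 2 = 74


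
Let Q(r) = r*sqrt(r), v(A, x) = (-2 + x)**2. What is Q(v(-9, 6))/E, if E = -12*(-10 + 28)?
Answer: -8/27 ≈ -0.29630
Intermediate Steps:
E = -216 (E = -12*18 = -216)
Q(r) = r**(3/2)
Q(v(-9, 6))/E = ((-2 + 6)**2)**(3/2)/(-216) = (4**2)**(3/2)*(-1/216) = 16**(3/2)*(-1/216) = 64*(-1/216) = -8/27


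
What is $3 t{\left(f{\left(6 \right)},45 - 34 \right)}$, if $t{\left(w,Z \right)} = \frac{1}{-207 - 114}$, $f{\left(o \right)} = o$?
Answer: $- \frac{1}{107} \approx -0.0093458$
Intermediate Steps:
$t{\left(w,Z \right)} = - \frac{1}{321}$ ($t{\left(w,Z \right)} = \frac{1}{-321} = - \frac{1}{321}$)
$3 t{\left(f{\left(6 \right)},45 - 34 \right)} = 3 \left(- \frac{1}{321}\right) = - \frac{1}{107}$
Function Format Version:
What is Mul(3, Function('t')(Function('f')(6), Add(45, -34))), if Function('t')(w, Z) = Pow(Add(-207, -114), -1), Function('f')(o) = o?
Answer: Rational(-1, 107) ≈ -0.0093458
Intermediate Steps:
Function('t')(w, Z) = Rational(-1, 321) (Function('t')(w, Z) = Pow(-321, -1) = Rational(-1, 321))
Mul(3, Function('t')(Function('f')(6), Add(45, -34))) = Mul(3, Rational(-1, 321)) = Rational(-1, 107)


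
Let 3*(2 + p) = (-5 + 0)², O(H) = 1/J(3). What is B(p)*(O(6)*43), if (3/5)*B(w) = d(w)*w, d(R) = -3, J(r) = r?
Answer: -4085/9 ≈ -453.89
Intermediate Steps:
O(H) = ⅓ (O(H) = 1/3 = ⅓)
p = 19/3 (p = -2 + (-5 + 0)²/3 = -2 + (⅓)*(-5)² = -2 + (⅓)*25 = -2 + 25/3 = 19/3 ≈ 6.3333)
B(w) = -5*w (B(w) = 5*(-3*w)/3 = -5*w)
B(p)*(O(6)*43) = (-5*19/3)*((⅓)*43) = -95/3*43/3 = -4085/9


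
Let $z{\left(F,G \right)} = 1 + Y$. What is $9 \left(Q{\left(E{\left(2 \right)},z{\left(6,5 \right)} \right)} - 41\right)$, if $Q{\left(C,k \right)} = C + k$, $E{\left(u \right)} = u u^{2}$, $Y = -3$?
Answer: $-315$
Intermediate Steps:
$z{\left(F,G \right)} = -2$ ($z{\left(F,G \right)} = 1 - 3 = -2$)
$E{\left(u \right)} = u^{3}$
$9 \left(Q{\left(E{\left(2 \right)},z{\left(6,5 \right)} \right)} - 41\right) = 9 \left(\left(2^{3} - 2\right) - 41\right) = 9 \left(\left(8 - 2\right) - 41\right) = 9 \left(6 - 41\right) = 9 \left(-35\right) = -315$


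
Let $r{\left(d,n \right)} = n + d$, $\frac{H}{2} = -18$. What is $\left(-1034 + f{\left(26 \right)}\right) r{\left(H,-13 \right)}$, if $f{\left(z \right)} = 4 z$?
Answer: $45570$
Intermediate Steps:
$H = -36$ ($H = 2 \left(-18\right) = -36$)
$r{\left(d,n \right)} = d + n$
$\left(-1034 + f{\left(26 \right)}\right) r{\left(H,-13 \right)} = \left(-1034 + 4 \cdot 26\right) \left(-36 - 13\right) = \left(-1034 + 104\right) \left(-49\right) = \left(-930\right) \left(-49\right) = 45570$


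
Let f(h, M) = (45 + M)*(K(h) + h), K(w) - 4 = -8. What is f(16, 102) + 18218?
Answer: 19982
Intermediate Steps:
K(w) = -4 (K(w) = 4 - 8 = -4)
f(h, M) = (-4 + h)*(45 + M) (f(h, M) = (45 + M)*(-4 + h) = (-4 + h)*(45 + M))
f(16, 102) + 18218 = (-180 - 4*102 + 45*16 + 102*16) + 18218 = (-180 - 408 + 720 + 1632) + 18218 = 1764 + 18218 = 19982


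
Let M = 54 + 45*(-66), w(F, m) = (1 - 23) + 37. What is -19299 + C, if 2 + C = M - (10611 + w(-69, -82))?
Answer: -32843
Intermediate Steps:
w(F, m) = 15 (w(F, m) = -22 + 37 = 15)
M = -2916 (M = 54 - 2970 = -2916)
C = -13544 (C = -2 + (-2916 - (10611 + 15)) = -2 + (-2916 - 1*10626) = -2 + (-2916 - 10626) = -2 - 13542 = -13544)
-19299 + C = -19299 - 13544 = -32843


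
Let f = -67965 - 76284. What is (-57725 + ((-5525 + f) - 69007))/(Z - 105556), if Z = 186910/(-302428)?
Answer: 41811578284/15961638439 ≈ 2.6195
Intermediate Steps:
Z = -93455/151214 (Z = 186910*(-1/302428) = -93455/151214 ≈ -0.61803)
f = -144249
(-57725 + ((-5525 + f) - 69007))/(Z - 105556) = (-57725 + ((-5525 - 144249) - 69007))/(-93455/151214 - 105556) = (-57725 + (-149774 - 69007))/(-15961638439/151214) = (-57725 - 218781)*(-151214/15961638439) = -276506*(-151214/15961638439) = 41811578284/15961638439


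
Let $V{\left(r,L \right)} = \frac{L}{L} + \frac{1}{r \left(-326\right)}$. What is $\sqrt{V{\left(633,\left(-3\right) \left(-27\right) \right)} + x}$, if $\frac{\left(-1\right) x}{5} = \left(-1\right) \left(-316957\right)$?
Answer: $\frac{i \sqrt{67485846237326934}}{206358} \approx 1258.9 i$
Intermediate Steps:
$V{\left(r,L \right)} = 1 - \frac{1}{326 r}$ ($V{\left(r,L \right)} = 1 + \frac{1}{r} \left(- \frac{1}{326}\right) = 1 - \frac{1}{326 r}$)
$x = -1584785$ ($x = - 5 \left(\left(-1\right) \left(-316957\right)\right) = \left(-5\right) 316957 = -1584785$)
$\sqrt{V{\left(633,\left(-3\right) \left(-27\right) \right)} + x} = \sqrt{\frac{- \frac{1}{326} + 633}{633} - 1584785} = \sqrt{\frac{1}{633} \cdot \frac{206357}{326} - 1584785} = \sqrt{\frac{206357}{206358} - 1584785} = \sqrt{- \frac{327032856673}{206358}} = \frac{i \sqrt{67485846237326934}}{206358}$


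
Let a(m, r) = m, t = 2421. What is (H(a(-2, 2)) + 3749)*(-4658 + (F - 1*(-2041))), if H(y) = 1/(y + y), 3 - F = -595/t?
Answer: -94886845505/9684 ≈ -9.7983e+6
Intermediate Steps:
F = 7858/2421 (F = 3 - (-595)/2421 = 3 - 1*(-595/2421) = 3 + 595/2421 = 7858/2421 ≈ 3.2458)
H(y) = 1/(2*y)
(H(a(-2, 2)) + 3749)*(-4658 + (F - 1*(-2041))) = ((1/2)/(-2) + 3749)*(-4658 + (7858/2421 - 1*(-2041))) = ((1/2)*(-1/2) + 3749)*(-4658 + (7858/2421 + 2041)) = (-1/4 + 3749)*(-4658 + 4949119/2421) = (14995/4)*(-6327899/2421) = -94886845505/9684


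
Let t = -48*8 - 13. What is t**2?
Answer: 157609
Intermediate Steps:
t = -397 (t = -8*48 - 13 = -384 - 13 = -397)
t**2 = (-397)**2 = 157609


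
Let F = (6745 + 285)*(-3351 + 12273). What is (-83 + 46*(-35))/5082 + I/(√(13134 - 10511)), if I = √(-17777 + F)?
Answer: -1693/5082 + √164472285109/2623 ≈ 154.28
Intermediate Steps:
F = 62721660 (F = 7030*8922 = 62721660)
I = √62703883 (I = √(-17777 + 62721660) = √62703883 ≈ 7918.6)
(-83 + 46*(-35))/5082 + I/(√(13134 - 10511)) = (-83 + 46*(-35))/5082 + √62703883/(√(13134 - 10511)) = (-83 - 1610)*(1/5082) + √62703883/(√2623) = -1693*1/5082 + √62703883*(√2623/2623) = -1693/5082 + √164472285109/2623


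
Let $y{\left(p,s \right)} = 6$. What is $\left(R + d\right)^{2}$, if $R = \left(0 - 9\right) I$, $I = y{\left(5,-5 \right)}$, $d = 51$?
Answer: $9$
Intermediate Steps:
$I = 6$
$R = -54$ ($R = \left(0 - 9\right) 6 = \left(-9\right) 6 = -54$)
$\left(R + d\right)^{2} = \left(-54 + 51\right)^{2} = \left(-3\right)^{2} = 9$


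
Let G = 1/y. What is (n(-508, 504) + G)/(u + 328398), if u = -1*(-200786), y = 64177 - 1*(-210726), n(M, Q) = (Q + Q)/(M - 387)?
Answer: -277101329/130199470891040 ≈ -2.1283e-6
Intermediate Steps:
n(M, Q) = 2*Q/(-387 + M) (n(M, Q) = (2*Q)/(-387 + M) = 2*Q/(-387 + M))
y = 274903 (y = 64177 + 210726 = 274903)
G = 1/274903 ≈ 3.6376e-6
u = 200786
(n(-508, 504) + G)/(u + 328398) = (2*504/(-387 - 508) + 1/274903)/(200786 + 328398) = (2*504/(-895) + 1/274903)/529184 = (2*504*(-1/895) + 1/274903)*(1/529184) = (-1008/895 + 1/274903)*(1/529184) = -277101329/246038185*1/529184 = -277101329/130199470891040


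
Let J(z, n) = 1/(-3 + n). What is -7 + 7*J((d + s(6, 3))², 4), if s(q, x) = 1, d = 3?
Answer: 0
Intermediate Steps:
-7 + 7*J((d + s(6, 3))², 4) = -7 + 7/(-3 + 4) = -7 + 7/1 = -7 + 7*1 = -7 + 7 = 0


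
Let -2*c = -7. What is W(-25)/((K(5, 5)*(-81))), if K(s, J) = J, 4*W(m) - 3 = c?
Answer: -13/3240 ≈ -0.0040123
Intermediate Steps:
c = 7/2 (c = -1/2*(-7) = 7/2 ≈ 3.5000)
W(m) = 13/8 (W(m) = 3/4 + (1/4)*(7/2) = 3/4 + 7/8 = 13/8)
W(-25)/((K(5, 5)*(-81))) = 13/(8*((5*(-81)))) = (13/8)/(-405) = (13/8)*(-1/405) = -13/3240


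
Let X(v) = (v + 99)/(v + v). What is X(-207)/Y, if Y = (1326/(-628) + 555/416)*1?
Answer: -130624/389229 ≈ -0.33560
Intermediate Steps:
X(v) = (99 + v)/(2*v) (X(v) = (99 + v)/((2*v)) = (99 + v)*(1/(2*v)) = (99 + v)/(2*v))
Y = -50769/65312 (Y = (1326*(-1/628) + 555*(1/416))*1 = (-663/314 + 555/416)*1 = -50769/65312*1 = -50769/65312 ≈ -0.77733)
X(-207)/Y = ((½)*(99 - 207)/(-207))/(-50769/65312) = ((½)*(-1/207)*(-108))*(-65312/50769) = (6/23)*(-65312/50769) = -130624/389229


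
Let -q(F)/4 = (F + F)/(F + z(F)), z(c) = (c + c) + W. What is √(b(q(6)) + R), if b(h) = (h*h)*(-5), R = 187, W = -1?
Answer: √42523/17 ≈ 12.130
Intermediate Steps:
z(c) = -1 + 2*c (z(c) = (c + c) - 1 = 2*c - 1 = -1 + 2*c)
q(F) = -8*F/(-1 + 3*F) (q(F) = -4*(F + F)/(F + (-1 + 2*F)) = -4*2*F/(-1 + 3*F) = -8*F/(-1 + 3*F))
b(h) = -5*h² (b(h) = h²*(-5) = -5*h²)
√(b(q(6)) + R) = √(-5*2304/(-1 + 3*6)² + 187) = √(-5*2304/(-1 + 18)² + 187) = √(-5*(-8*6/17)² + 187) = √(-5*(-8*6*1/17)² + 187) = √(-5*(-48/17)² + 187) = √(-5*2304/289 + 187) = √(-11520/289 + 187) = √(42523/289) = √42523/17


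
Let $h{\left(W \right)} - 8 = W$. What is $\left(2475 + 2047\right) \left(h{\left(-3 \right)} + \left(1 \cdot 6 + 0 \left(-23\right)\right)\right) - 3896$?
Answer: $45846$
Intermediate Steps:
$h{\left(W \right)} = 8 + W$
$\left(2475 + 2047\right) \left(h{\left(-3 \right)} + \left(1 \cdot 6 + 0 \left(-23\right)\right)\right) - 3896 = \left(2475 + 2047\right) \left(\left(8 - 3\right) + \left(1 \cdot 6 + 0 \left(-23\right)\right)\right) - 3896 = 4522 \left(5 + \left(6 + 0\right)\right) - 3896 = 4522 \left(5 + 6\right) - 3896 = 4522 \cdot 11 - 3896 = 49742 - 3896 = 45846$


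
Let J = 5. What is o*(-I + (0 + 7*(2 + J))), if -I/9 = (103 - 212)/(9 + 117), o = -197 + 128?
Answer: -39813/14 ≈ -2843.8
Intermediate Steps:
o = -69
I = 109/14 (I = -9*(103 - 212)/(9 + 117) = -(-981)/126 = -9*(-109/126) = 109/14 ≈ 7.7857)
o*(-I + (0 + 7*(2 + J))) = -69*(-1*109/14 + (0 + 7*(2 + 5))) = -69*(-109/14 + (0 + 7*7)) = -69*(-109/14 + (0 + 49)) = -69*(-109/14 + 49) = -69*577/14 = -39813/14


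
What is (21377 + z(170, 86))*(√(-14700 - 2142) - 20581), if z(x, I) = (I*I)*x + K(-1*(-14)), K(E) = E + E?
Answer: -26317439225 + 1278725*I*√16842 ≈ -2.6317e+10 + 1.6595e+8*I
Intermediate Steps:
K(E) = 2*E
z(x, I) = 28 + x*I² (z(x, I) = (I*I)*x + 2*(-1*(-14)) = I²*x + 2*14 = x*I² + 28 = 28 + x*I²)
(21377 + z(170, 86))*(√(-14700 - 2142) - 20581) = (21377 + (28 + 170*86²))*(√(-14700 - 2142) - 20581) = (21377 + (28 + 170*7396))*(√(-16842) - 20581) = (21377 + (28 + 1257320))*(I*√16842 - 20581) = (21377 + 1257348)*(-20581 + I*√16842) = 1278725*(-20581 + I*√16842) = -26317439225 + 1278725*I*√16842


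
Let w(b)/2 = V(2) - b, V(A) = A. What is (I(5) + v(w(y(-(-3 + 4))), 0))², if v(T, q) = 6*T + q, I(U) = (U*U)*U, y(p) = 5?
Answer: 7921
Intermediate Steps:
I(U) = U³ (I(U) = U²*U = U³)
w(b) = 4 - 2*b (w(b) = 2*(2 - b) = 4 - 2*b)
v(T, q) = q + 6*T
(I(5) + v(w(y(-(-3 + 4))), 0))² = (5³ + (0 + 6*(4 - 2*5)))² = (125 + (0 + 6*(4 - 10)))² = (125 + (0 + 6*(-6)))² = (125 + (0 - 36))² = (125 - 36)² = 89² = 7921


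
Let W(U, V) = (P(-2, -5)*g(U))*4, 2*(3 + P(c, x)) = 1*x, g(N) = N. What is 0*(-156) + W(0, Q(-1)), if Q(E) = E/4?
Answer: 0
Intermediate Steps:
Q(E) = E/4 (Q(E) = E*(¼) = E/4)
P(c, x) = -3 + x/2 (P(c, x) = -3 + (1*x)/2 = -3 + x/2)
W(U, V) = -22*U (W(U, V) = ((-3 + (½)*(-5))*U)*4 = ((-3 - 5/2)*U)*4 = -11*U/2*4 = -22*U)
0*(-156) + W(0, Q(-1)) = 0*(-156) - 22*0 = 0 + 0 = 0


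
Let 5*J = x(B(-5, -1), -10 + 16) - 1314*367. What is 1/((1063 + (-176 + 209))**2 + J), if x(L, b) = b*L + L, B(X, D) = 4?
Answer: 1/1104774 ≈ 9.0516e-7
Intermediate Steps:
x(L, b) = L + L*b (x(L, b) = L*b + L = L + L*b)
J = -96442 (J = (4*(1 + (-10 + 16)) - 1314*367)/5 = (4*(1 + 6) - 482238)/5 = (4*7 - 482238)/5 = (28 - 482238)/5 = (1/5)*(-482210) = -96442)
1/((1063 + (-176 + 209))**2 + J) = 1/((1063 + (-176 + 209))**2 - 96442) = 1/((1063 + 33)**2 - 96442) = 1/(1096**2 - 96442) = 1/(1201216 - 96442) = 1/1104774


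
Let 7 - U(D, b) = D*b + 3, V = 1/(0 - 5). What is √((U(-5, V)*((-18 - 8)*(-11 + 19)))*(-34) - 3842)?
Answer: √17374 ≈ 131.81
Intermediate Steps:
V = -⅕ (V = 1/(-5) = -⅕ ≈ -0.20000)
U(D, b) = 4 - D*b (U(D, b) = 7 - (D*b + 3) = 7 - (3 + D*b) = 7 + (-3 - D*b) = 4 - D*b)
√((U(-5, V)*((-18 - 8)*(-11 + 19)))*(-34) - 3842) = √(((4 - 1*(-5)*(-⅕))*((-18 - 8)*(-11 + 19)))*(-34) - 3842) = √(((4 - 1)*(-26*8))*(-34) - 3842) = √((3*(-208))*(-34) - 3842) = √(-624*(-34) - 3842) = √(21216 - 3842) = √17374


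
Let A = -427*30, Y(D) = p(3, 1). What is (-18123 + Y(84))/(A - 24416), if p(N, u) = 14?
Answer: 2587/5318 ≈ 0.48646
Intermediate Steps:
Y(D) = 14
A = -12810
(-18123 + Y(84))/(A - 24416) = (-18123 + 14)/(-12810 - 24416) = -18109/(-37226) = -18109*(-1/37226) = 2587/5318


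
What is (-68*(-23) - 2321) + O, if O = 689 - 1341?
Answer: -1409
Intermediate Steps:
O = -652
(-68*(-23) - 2321) + O = (-68*(-23) - 2321) - 652 = (1564 - 2321) - 652 = -757 - 652 = -1409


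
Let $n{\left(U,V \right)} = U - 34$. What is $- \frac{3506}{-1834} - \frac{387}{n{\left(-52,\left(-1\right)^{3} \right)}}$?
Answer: $\frac{11759}{1834} \approx 6.4117$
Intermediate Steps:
$n{\left(U,V \right)} = -34 + U$
$- \frac{3506}{-1834} - \frac{387}{n{\left(-52,\left(-1\right)^{3} \right)}} = - \frac{3506}{-1834} - \frac{387}{-34 - 52} = \left(-3506\right) \left(- \frac{1}{1834}\right) - \frac{387}{-86} = \frac{1753}{917} - - \frac{9}{2} = \frac{1753}{917} + \frac{9}{2} = \frac{11759}{1834}$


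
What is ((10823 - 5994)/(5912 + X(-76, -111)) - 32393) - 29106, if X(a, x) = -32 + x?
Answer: -354782902/5769 ≈ -61498.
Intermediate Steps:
((10823 - 5994)/(5912 + X(-76, -111)) - 32393) - 29106 = ((10823 - 5994)/(5912 + (-32 - 111)) - 32393) - 29106 = (4829/(5912 - 143) - 32393) - 29106 = (4829/5769 - 32393) - 29106 = -186870388/5769 - 29106 = -354782902/5769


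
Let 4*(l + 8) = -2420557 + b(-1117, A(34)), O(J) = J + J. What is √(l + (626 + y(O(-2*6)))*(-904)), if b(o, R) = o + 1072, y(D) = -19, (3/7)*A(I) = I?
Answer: I*√4615546/2 ≈ 1074.2*I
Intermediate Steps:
O(J) = 2*J
A(I) = 7*I/3
b(o, R) = 1072 + o
l = -1210317/2 (l = -8 + (-2420557 + (1072 - 1117))/4 = -8 + (-2420557 - 45)/4 = -8 + (¼)*(-2420602) = -8 - 1210301/2 = -1210317/2 ≈ -6.0516e+5)
√(l + (626 + y(O(-2*6)))*(-904)) = √(-1210317/2 + (626 - 19)*(-904)) = √(-1210317/2 + 607*(-904)) = √(-1210317/2 - 548728) = √(-2307773/2) = I*√4615546/2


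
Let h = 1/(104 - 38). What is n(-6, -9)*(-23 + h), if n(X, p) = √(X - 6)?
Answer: -1517*I*√3/33 ≈ -79.622*I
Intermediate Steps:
n(X, p) = √(-6 + X)
h = 1/66 ≈ 0.015152
n(-6, -9)*(-23 + h) = √(-6 - 6)*(-23 + 1/66) = √(-12)*(-1517/66) = (2*I*√3)*(-1517/66) = -1517*I*√3/33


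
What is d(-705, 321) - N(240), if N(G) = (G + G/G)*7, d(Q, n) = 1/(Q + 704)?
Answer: -1688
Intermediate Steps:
d(Q, n) = 1/(704 + Q)
N(G) = 7 + 7*G (N(G) = (G + 1)*7 = (1 + G)*7 = 7 + 7*G)
d(-705, 321) - N(240) = 1/(704 - 705) - (7 + 7*240) = 1/(-1) - (7 + 1680) = -1 - 1*1687 = -1 - 1687 = -1688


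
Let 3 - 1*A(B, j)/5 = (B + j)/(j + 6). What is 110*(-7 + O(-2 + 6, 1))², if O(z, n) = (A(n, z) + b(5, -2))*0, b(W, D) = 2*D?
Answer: 5390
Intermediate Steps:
A(B, j) = 15 - 5*(B + j)/(6 + j) (A(B, j) = 15 - 5*(B + j)/(j + 6) = 15 - 5*(B + j)/(6 + j))
O(z, n) = 0 (O(z, n) = (5*(18 - n + 2*z)/(6 + z) + 2*(-2))*0 = (5*(18 - n + 2*z)/(6 + z) - 4)*0 = (-4 + 5*(18 - n + 2*z)/(6 + z))*0 = 0)
110*(-7 + O(-2 + 6, 1))² = 110*(-7 + 0)² = 110*(-7)² = 110*49 = 5390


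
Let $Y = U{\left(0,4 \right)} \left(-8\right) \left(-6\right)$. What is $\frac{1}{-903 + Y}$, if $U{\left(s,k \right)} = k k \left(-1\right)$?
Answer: $- \frac{1}{1671} \approx -0.00059844$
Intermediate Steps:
$U{\left(s,k \right)} = - k^{2}$ ($U{\left(s,k \right)} = k^{2} \left(-1\right) = - k^{2}$)
$Y = -768$ ($Y = - 4^{2} \left(-8\right) \left(-6\right) = \left(-1\right) 16 \left(-8\right) \left(-6\right) = \left(-16\right) \left(-8\right) \left(-6\right) = 128 \left(-6\right) = -768$)
$\frac{1}{-903 + Y} = \frac{1}{-903 - 768} = \frac{1}{-1671} = - \frac{1}{1671}$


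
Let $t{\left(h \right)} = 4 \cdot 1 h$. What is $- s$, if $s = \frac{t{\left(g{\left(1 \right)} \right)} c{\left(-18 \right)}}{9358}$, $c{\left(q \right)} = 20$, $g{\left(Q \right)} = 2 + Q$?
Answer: $- \frac{120}{4679} \approx -0.025647$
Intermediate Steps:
$t{\left(h \right)} = 4 h$
$s = \frac{120}{4679}$ ($s = \frac{4 \left(2 + 1\right) 20}{9358} = 4 \cdot 3 \cdot 20 \cdot \frac{1}{9358} = 12 \cdot 20 \cdot \frac{1}{9358} = 240 \cdot \frac{1}{9358} = \frac{120}{4679} \approx 0.025647$)
$- s = \left(-1\right) \frac{120}{4679} = - \frac{120}{4679}$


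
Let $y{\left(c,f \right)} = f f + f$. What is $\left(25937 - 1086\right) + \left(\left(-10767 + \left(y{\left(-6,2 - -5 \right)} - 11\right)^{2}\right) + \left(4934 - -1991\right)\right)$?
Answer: $23034$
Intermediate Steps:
$y{\left(c,f \right)} = f + f^{2}$ ($y{\left(c,f \right)} = f^{2} + f = f + f^{2}$)
$\left(25937 - 1086\right) + \left(\left(-10767 + \left(y{\left(-6,2 - -5 \right)} - 11\right)^{2}\right) + \left(4934 - -1991\right)\right) = \left(25937 - 1086\right) + \left(\left(-10767 + \left(\left(2 - -5\right) \left(1 + \left(2 - -5\right)\right) - 11\right)^{2}\right) + \left(4934 - -1991\right)\right) = 24851 + \left(\left(-10767 + \left(\left(2 + 5\right) \left(1 + \left(2 + 5\right)\right) - 11\right)^{2}\right) + \left(4934 + 1991\right)\right) = 24851 + \left(\left(-10767 + \left(7 \left(1 + 7\right) - 11\right)^{2}\right) + 6925\right) = 24851 + \left(\left(-10767 + \left(7 \cdot 8 - 11\right)^{2}\right) + 6925\right) = 24851 + \left(\left(-10767 + \left(56 - 11\right)^{2}\right) + 6925\right) = 24851 + \left(\left(-10767 + 45^{2}\right) + 6925\right) = 24851 + \left(\left(-10767 + 2025\right) + 6925\right) = 24851 + \left(-8742 + 6925\right) = 24851 - 1817 = 23034$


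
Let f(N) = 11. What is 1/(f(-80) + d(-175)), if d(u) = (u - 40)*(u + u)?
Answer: 1/75261 ≈ 1.3287e-5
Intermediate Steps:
d(u) = 2*u*(-40 + u) (d(u) = (-40 + u)*(2*u) = 2*u*(-40 + u))
1/(f(-80) + d(-175)) = 1/(11 + 2*(-175)*(-40 - 175)) = 1/(11 + 2*(-175)*(-215)) = 1/(11 + 75250) = 1/75261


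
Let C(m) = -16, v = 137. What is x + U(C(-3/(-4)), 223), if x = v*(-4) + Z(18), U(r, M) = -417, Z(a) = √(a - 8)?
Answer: -965 + √10 ≈ -961.84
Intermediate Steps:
Z(a) = √(-8 + a)
x = -548 + √10 (x = 137*(-4) + √(-8 + 18) = -548 + √10 ≈ -544.84)
x + U(C(-3/(-4)), 223) = (-548 + √10) - 417 = -965 + √10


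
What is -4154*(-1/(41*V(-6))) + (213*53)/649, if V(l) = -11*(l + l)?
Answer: 2899637/159654 ≈ 18.162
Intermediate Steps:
V(l) = -22*l
-4154*(-1/(41*V(-6))) + (213*53)/649 = -4154/(-22*(-6)*(-41)) + (213*53)/649 = -4154/(132*(-41)) + 11289*(1/649) = -4154/(-5412) + 11289/649 = -4154*(-1/5412) + 11289/649 = 2077/2706 + 11289/649 = 2899637/159654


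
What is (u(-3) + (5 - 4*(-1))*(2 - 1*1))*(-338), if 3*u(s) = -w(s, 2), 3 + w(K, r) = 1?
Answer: -9802/3 ≈ -3267.3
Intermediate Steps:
w(K, r) = -2 (w(K, r) = -3 + 1 = -2)
u(s) = ⅔ (u(s) = (-1*(-2))/3 = (⅓)*2 = ⅔)
(u(-3) + (5 - 4*(-1))*(2 - 1*1))*(-338) = (⅔ + (5 - 4*(-1))*(2 - 1*1))*(-338) = (⅔ + (5 + 4)*(2 - 1))*(-338) = (⅔ + 9*1)*(-338) = (⅔ + 9)*(-338) = (29/3)*(-338) = -9802/3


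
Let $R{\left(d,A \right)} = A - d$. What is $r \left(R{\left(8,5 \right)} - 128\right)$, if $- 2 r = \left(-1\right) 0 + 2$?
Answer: $131$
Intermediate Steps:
$r = -1$ ($r = - \frac{\left(-1\right) 0 + 2}{2} = - \frac{0 + 2}{2} = \left(- \frac{1}{2}\right) 2 = -1$)
$r \left(R{\left(8,5 \right)} - 128\right) = - (\left(5 - 8\right) - 128) = - (-3 - 128) = \left(-1\right) \left(-131\right) = 131$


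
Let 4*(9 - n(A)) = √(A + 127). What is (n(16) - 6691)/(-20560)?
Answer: 13/40 + √143/82240 ≈ 0.32515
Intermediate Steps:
n(A) = 9 - √(127 + A)/4 (n(A) = 9 - √(A + 127)/4 = 9 - √(127 + A)/4)
(n(16) - 6691)/(-20560) = ((9 - √(127 + 16)/4) - 6691)/(-20560) = ((9 - √143/4) - 6691)*(-1/20560) = (-6682 - √143/4)*(-1/20560) = 13/40 + √143/82240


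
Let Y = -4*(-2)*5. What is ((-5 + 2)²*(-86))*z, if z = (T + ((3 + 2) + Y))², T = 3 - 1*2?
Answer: -1637784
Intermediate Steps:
Y = 40 (Y = 8*5 = 40)
T = 1 (T = 3 - 2 = 1)
z = 2116 (z = (1 + ((3 + 2) + 40))² = (1 + (5 + 40))² = (1 + 45)² = 46² = 2116)
((-5 + 2)²*(-86))*z = ((-5 + 2)²*(-86))*2116 = ((-3)²*(-86))*2116 = (9*(-86))*2116 = -774*2116 = -1637784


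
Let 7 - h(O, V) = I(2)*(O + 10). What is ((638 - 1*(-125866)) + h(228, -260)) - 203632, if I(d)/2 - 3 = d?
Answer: -79501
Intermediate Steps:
I(d) = 6 + 2*d
h(O, V) = -93 - 10*O (h(O, V) = 7 - (6 + 2*2)*(O + 10) = 7 - (6 + 4)*(10 + O) = 7 - 10*(10 + O) = 7 - (100 + 10*O) = 7 + (-100 - 10*O) = -93 - 10*O)
((638 - 1*(-125866)) + h(228, -260)) - 203632 = ((638 - 1*(-125866)) + (-93 - 10*228)) - 203632 = ((638 + 125866) + (-93 - 2280)) - 203632 = (126504 - 2373) - 203632 = 124131 - 203632 = -79501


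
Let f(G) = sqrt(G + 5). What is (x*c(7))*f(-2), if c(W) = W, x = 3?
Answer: 21*sqrt(3) ≈ 36.373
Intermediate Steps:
f(G) = sqrt(5 + G)
(x*c(7))*f(-2) = (3*7)*sqrt(5 - 2) = 21*sqrt(3)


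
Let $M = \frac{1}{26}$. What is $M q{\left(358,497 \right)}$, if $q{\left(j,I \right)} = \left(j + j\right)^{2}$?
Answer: $\frac{256328}{13} \approx 19718.0$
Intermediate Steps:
$q{\left(j,I \right)} = 4 j^{2}$ ($q{\left(j,I \right)} = \left(2 j\right)^{2} = 4 j^{2}$)
$M = \frac{1}{26} \approx 0.038462$
$M q{\left(358,497 \right)} = \frac{4 \cdot 358^{2}}{26} = \frac{4 \cdot 128164}{26} = \frac{1}{26} \cdot 512656 = \frac{256328}{13}$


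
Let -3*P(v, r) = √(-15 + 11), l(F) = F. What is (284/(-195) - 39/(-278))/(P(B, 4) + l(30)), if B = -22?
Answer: -642123/14643928 - 71347*I/73219640 ≈ -0.043849 - 0.00097442*I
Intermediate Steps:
P(v, r) = -2*I/3 (P(v, r) = -√(-15 + 11)/3 = -2*I/3)
(284/(-195) - 39/(-278))/(P(B, 4) + l(30)) = (284/(-195) - 39/(-278))/(-2*I/3 + 30) = (284*(-1/195) - 39*(-1/278))/(30 - 2*I/3) = (9*(30 + 2*I/3)/8104)*(-284/195 + 39/278) = (9*(30 + 2*I/3)/8104)*(-71347/54210) = -214041*(30 + 2*I/3)/146439280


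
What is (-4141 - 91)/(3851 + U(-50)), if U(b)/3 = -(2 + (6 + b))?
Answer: -4232/3977 ≈ -1.0641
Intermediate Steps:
U(b) = -24 - 3*b (U(b) = 3*(-(2 + (6 + b))) = 3*(-(8 + b)) = 3*(-8 - b) = -24 - 3*b)
(-4141 - 91)/(3851 + U(-50)) = (-4141 - 91)/(3851 + (-24 - 3*(-50))) = -4232/(3851 + (-24 + 150)) = -4232/(3851 + 126) = -4232/3977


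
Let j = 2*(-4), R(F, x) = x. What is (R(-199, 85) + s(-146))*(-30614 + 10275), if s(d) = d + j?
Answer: 1403391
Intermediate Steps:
j = -8
s(d) = -8 + d (s(d) = d - 8 = -8 + d)
(R(-199, 85) + s(-146))*(-30614 + 10275) = (85 + (-8 - 146))*(-30614 + 10275) = (85 - 154)*(-20339) = -69*(-20339) = 1403391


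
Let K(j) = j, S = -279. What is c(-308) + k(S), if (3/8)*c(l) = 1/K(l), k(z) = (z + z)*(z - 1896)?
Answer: 280353148/231 ≈ 1.2137e+6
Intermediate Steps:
k(z) = 2*z*(-1896 + z) (k(z) = (2*z)*(-1896 + z) = 2*z*(-1896 + z))
c(l) = 8/(3*l)
c(-308) + k(S) = (8/3)/(-308) + 2*(-279)*(-1896 - 279) = (8/3)*(-1/308) + 2*(-279)*(-2175) = -2/231 + 1213650 = 280353148/231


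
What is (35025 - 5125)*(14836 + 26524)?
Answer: 1236664000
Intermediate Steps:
(35025 - 5125)*(14836 + 26524) = 29900*41360 = 1236664000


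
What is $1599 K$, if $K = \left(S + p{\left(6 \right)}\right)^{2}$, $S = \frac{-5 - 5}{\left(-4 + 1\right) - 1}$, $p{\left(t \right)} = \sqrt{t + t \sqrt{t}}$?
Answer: $\frac{1599 \left(5 + 2 \sqrt{6} \sqrt{1 + \sqrt{6}}\right)^{2}}{4} \approx 79461.0$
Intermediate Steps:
$p{\left(t \right)} = \sqrt{t + t^{\frac{3}{2}}}$
$S = \frac{5}{2}$ ($S = - \frac{10}{-3 - 1} = - \frac{10}{-4} = \left(-10\right) \left(- \frac{1}{4}\right) = \frac{5}{2} \approx 2.5$)
$K = \left(\frac{5}{2} + \sqrt{6 + 6 \sqrt{6}}\right)^{2}$ ($K = \left(\frac{5}{2} + \sqrt{6 + 6^{\frac{3}{2}}}\right)^{2} = \left(\frac{5}{2} + \sqrt{6 + 6 \sqrt{6}}\right)^{2} \approx 49.694$)
$1599 K = 1599 \frac{\left(5 + 2 \sqrt{6} \sqrt{1 + \sqrt{6}}\right)^{2}}{4} = \frac{1599 \left(5 + 2 \sqrt{6} \sqrt{1 + \sqrt{6}}\right)^{2}}{4}$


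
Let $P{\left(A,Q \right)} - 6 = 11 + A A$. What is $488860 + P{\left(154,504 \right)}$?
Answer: $512593$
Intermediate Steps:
$P{\left(A,Q \right)} = 17 + A^{2}$ ($P{\left(A,Q \right)} = 6 + \left(11 + A A\right) = 6 + \left(11 + A^{2}\right) = 17 + A^{2}$)
$488860 + P{\left(154,504 \right)} = 488860 + \left(17 + 154^{2}\right) = 488860 + \left(17 + 23716\right) = 488860 + 23733 = 512593$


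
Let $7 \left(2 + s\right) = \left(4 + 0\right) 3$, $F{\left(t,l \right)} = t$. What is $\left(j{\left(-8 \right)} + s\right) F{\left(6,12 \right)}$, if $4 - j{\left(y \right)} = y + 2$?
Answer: $\frac{408}{7} \approx 58.286$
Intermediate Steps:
$s = - \frac{2}{7}$ ($s = -2 + \frac{\left(4 + 0\right) 3}{7} = -2 + \frac{4 \cdot 3}{7} = -2 + \frac{1}{7} \cdot 12 = -2 + \frac{12}{7} = - \frac{2}{7} \approx -0.28571$)
$j{\left(y \right)} = 2 - y$ ($j{\left(y \right)} = 4 - \left(y + 2\right) = 4 - \left(2 + y\right) = 2 - y$)
$\left(j{\left(-8 \right)} + s\right) F{\left(6,12 \right)} = \left(\left(2 - -8\right) - \frac{2}{7}\right) 6 = \left(\left(2 + 8\right) - \frac{2}{7}\right) 6 = \left(10 - \frac{2}{7}\right) 6 = \frac{68}{7} \cdot 6 = \frac{408}{7}$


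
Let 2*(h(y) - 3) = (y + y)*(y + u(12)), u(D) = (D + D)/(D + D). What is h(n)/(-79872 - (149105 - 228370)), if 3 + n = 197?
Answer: -37833/607 ≈ -62.328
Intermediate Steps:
u(D) = 1 (u(D) = (2*D)/((2*D)) = (2*D)*(1/(2*D)) = 1)
n = 194 (n = -3 + 197 = 194)
h(y) = 3 + y*(1 + y) (h(y) = 3 + ((y + y)*(y + 1))/2 = 3 + ((2*y)*(1 + y))/2 = 3 + (2*y*(1 + y))/2 = 3 + y*(1 + y))
h(n)/(-79872 - (149105 - 228370)) = (3 + 194 + 194**2)/(-79872 - (149105 - 228370)) = (3 + 194 + 37636)/(-79872 - 1*(-79265)) = 37833/(-79872 + 79265) = 37833/(-607) = 37833*(-1/607) = -37833/607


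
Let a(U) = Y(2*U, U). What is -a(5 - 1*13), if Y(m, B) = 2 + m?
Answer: 14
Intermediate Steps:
a(U) = 2 + 2*U
-a(5 - 1*13) = -(2 + 2*(5 - 1*13)) = -(2 + 2*(5 - 13)) = -(2 + 2*(-8)) = -(2 - 16) = -1*(-14) = 14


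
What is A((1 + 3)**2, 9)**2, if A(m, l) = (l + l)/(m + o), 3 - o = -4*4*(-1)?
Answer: 36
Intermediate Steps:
o = -13 (o = 3 - (-4*4)*(-1) = 3 - (-16)*(-1) = 3 - 1*16 = 3 - 16 = -13)
A(m, l) = 2*l/(-13 + m) (A(m, l) = (l + l)/(m - 13) = (2*l)/(-13 + m) = 2*l/(-13 + m))
A((1 + 3)**2, 9)**2 = (2*9/(-13 + (1 + 3)**2))**2 = (2*9/(-13 + 4**2))**2 = (2*9/(-13 + 16))**2 = (2*9/3)**2 = (2*9*(1/3))**2 = 6**2 = 36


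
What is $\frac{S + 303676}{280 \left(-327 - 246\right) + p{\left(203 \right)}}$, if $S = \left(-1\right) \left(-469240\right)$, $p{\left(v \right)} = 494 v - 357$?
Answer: $- \frac{772916}{60515} \approx -12.772$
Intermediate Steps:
$p{\left(v \right)} = -357 + 494 v$
$S = 469240$
$\frac{S + 303676}{280 \left(-327 - 246\right) + p{\left(203 \right)}} = \frac{469240 + 303676}{280 \left(-327 - 246\right) + \left(-357 + 494 \cdot 203\right)} = \frac{772916}{280 \left(-573\right) + \left(-357 + 100282\right)} = \frac{772916}{-160440 + 99925} = \frac{772916}{-60515} = 772916 \left(- \frac{1}{60515}\right) = - \frac{772916}{60515}$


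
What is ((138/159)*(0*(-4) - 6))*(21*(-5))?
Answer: 28980/53 ≈ 546.79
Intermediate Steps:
((138/159)*(0*(-4) - 6))*(21*(-5)) = ((138*(1/159))*(0 - 6))*(-105) = ((46/53)*(-6))*(-105) = -276/53*(-105) = 28980/53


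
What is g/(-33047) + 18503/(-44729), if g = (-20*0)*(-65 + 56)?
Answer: -18503/44729 ≈ -0.41367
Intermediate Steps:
g = 0 (g = 0*(-9) = 0)
g/(-33047) + 18503/(-44729) = 0/(-33047) + 18503/(-44729) = 0*(-1/33047) + 18503*(-1/44729) = 0 - 18503/44729 = -18503/44729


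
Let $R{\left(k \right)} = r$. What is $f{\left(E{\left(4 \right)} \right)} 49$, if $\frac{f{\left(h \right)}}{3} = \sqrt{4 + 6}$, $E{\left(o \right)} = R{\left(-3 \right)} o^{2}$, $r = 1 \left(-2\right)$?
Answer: $147 \sqrt{10} \approx 464.85$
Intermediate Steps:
$r = -2$
$R{\left(k \right)} = -2$
$E{\left(o \right)} = - 2 o^{2}$
$f{\left(h \right)} = 3 \sqrt{10}$ ($f{\left(h \right)} = 3 \sqrt{4 + 6} = 3 \sqrt{10}$)
$f{\left(E{\left(4 \right)} \right)} 49 = 3 \sqrt{10} \cdot 49 = 147 \sqrt{10}$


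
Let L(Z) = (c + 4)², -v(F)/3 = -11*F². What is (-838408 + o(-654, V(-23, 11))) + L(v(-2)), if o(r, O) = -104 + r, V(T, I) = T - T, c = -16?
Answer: -839022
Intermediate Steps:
V(T, I) = 0
v(F) = 33*F² (v(F) = -(-33)*F² = 33*F²)
L(Z) = 144 (L(Z) = (-16 + 4)² = (-12)² = 144)
(-838408 + o(-654, V(-23, 11))) + L(v(-2)) = (-838408 + (-104 - 654)) + 144 = (-838408 - 758) + 144 = -839166 + 144 = -839022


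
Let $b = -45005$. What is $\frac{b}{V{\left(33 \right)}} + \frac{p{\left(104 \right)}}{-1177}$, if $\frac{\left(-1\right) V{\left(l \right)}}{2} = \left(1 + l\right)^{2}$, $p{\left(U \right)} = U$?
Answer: $\frac{52730437}{2721224} \approx 19.377$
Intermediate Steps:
$V{\left(l \right)} = - 2 \left(1 + l\right)^{2}$
$\frac{b}{V{\left(33 \right)}} + \frac{p{\left(104 \right)}}{-1177} = - \frac{45005}{\left(-2\right) \left(1 + 33\right)^{2}} + \frac{104}{-1177} = - \frac{45005}{\left(-2\right) 34^{2}} + 104 \left(- \frac{1}{1177}\right) = - \frac{45005}{\left(-2\right) 1156} - \frac{104}{1177} = - \frac{45005}{-2312} - \frac{104}{1177} = \left(-45005\right) \left(- \frac{1}{2312}\right) - \frac{104}{1177} = \frac{45005}{2312} - \frac{104}{1177} = \frac{52730437}{2721224}$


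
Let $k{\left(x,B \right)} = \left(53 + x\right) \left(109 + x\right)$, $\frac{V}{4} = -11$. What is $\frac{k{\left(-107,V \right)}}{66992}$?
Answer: $- \frac{27}{16748} \approx -0.0016121$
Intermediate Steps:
$V = -44$ ($V = 4 \left(-11\right) = -44$)
$\frac{k{\left(-107,V \right)}}{66992} = \frac{5777 + \left(-107\right)^{2} + 162 \left(-107\right)}{66992} = \left(5777 + 11449 - 17334\right) \frac{1}{66992} = \left(-108\right) \frac{1}{66992} = - \frac{27}{16748}$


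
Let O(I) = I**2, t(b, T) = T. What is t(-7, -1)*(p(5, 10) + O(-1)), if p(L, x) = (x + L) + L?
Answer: -21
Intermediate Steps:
p(L, x) = x + 2*L (p(L, x) = (L + x) + L = x + 2*L)
t(-7, -1)*(p(5, 10) + O(-1)) = -((10 + 2*5) + (-1)**2) = -((10 + 10) + 1) = -(20 + 1) = -1*21 = -21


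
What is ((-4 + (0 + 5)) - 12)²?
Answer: 121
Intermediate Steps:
((-4 + (0 + 5)) - 12)² = ((-4 + 5) - 12)² = (1 - 12)² = (-11)² = 121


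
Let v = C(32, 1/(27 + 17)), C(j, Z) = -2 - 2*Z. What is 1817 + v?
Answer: 39929/22 ≈ 1815.0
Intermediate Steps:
v = -45/22 (v = -2 - 2/(27 + 17) = -2 - 2/44 = -2 - 2*1/44 = -2 - 1/22 = -45/22 ≈ -2.0455)
1817 + v = 1817 - 45/22 = 39929/22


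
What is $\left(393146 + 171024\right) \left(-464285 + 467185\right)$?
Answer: $1636093000$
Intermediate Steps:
$\left(393146 + 171024\right) \left(-464285 + 467185\right) = 564170 \cdot 2900 = 1636093000$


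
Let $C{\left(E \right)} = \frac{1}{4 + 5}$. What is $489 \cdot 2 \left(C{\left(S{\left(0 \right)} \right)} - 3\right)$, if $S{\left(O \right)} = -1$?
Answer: $- \frac{8476}{3} \approx -2825.3$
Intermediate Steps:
$C{\left(E \right)} = \frac{1}{9}$
$489 \cdot 2 \left(C{\left(S{\left(0 \right)} \right)} - 3\right) = 489 \cdot 2 \left(\frac{1}{9} - 3\right) = 489 \cdot 2 \left(- \frac{26}{9}\right) = 489 \left(- \frac{52}{9}\right) = - \frac{8476}{3}$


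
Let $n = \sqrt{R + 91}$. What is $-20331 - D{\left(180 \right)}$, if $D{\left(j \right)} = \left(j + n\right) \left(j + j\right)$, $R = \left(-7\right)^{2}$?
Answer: $-85131 - 720 \sqrt{35} \approx -89391.0$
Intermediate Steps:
$R = 49$
$n = 2 \sqrt{35}$ ($n = \sqrt{49 + 91} = \sqrt{140} = 2 \sqrt{35} \approx 11.832$)
$D{\left(j \right)} = 2 j \left(j + 2 \sqrt{35}\right)$ ($D{\left(j \right)} = \left(j + 2 \sqrt{35}\right) \left(j + j\right) = \left(j + 2 \sqrt{35}\right) 2 j = 2 j \left(j + 2 \sqrt{35}\right)$)
$-20331 - D{\left(180 \right)} = -20331 - 2 \cdot 180 \left(180 + 2 \sqrt{35}\right) = -20331 - \left(64800 + 720 \sqrt{35}\right) = -85131 - 720 \sqrt{35}$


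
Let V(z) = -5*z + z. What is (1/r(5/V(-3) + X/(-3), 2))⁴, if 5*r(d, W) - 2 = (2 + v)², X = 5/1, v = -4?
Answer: 625/1296 ≈ 0.48225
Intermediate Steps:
X = 5 (X = 5*1 = 5)
V(z) = -4*z
r(d, W) = 6/5 (r(d, W) = ⅖ + (2 - 4)²/5 = ⅖ + (⅕)*(-2)² = ⅖ + (⅕)*4 = ⅖ + ⅘ = 6/5)
(1/r(5/V(-3) + X/(-3), 2))⁴ = (1/(6/5))⁴ = (⅚)⁴ = 625/1296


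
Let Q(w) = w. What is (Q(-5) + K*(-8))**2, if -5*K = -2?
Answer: 1681/25 ≈ 67.240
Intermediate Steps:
K = 2/5 (K = -1/5*(-2) = 2/5 ≈ 0.40000)
(Q(-5) + K*(-8))**2 = (-5 + (2/5)*(-8))**2 = (-5 - 16/5)**2 = (-41/5)**2 = 1681/25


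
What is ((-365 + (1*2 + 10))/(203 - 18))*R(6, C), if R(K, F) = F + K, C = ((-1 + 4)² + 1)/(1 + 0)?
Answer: -5648/185 ≈ -30.530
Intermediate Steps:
C = 10 (C = (3² + 1)/1 = (9 + 1)*1 = 10*1 = 10)
((-365 + (1*2 + 10))/(203 - 18))*R(6, C) = ((-365 + (1*2 + 10))/(203 - 18))*(10 + 6) = ((-365 + (2 + 10))/185)*16 = ((-365 + 12)*(1/185))*16 = -353*1/185*16 = -353/185*16 = -5648/185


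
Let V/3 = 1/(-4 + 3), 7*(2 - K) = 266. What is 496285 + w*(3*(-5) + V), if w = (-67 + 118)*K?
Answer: 529333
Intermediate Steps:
K = -36 (K = 2 - ⅐*266 = 2 - 38 = -36)
V = -3 (V = 3/(-4 + 3) = 3/(-1) = 3*(-1) = -3)
w = -1836 (w = (-67 + 118)*(-36) = 51*(-36) = -1836)
496285 + w*(3*(-5) + V) = 496285 - 1836*(3*(-5) - 3) = 496285 - 1836*(-15 - 3) = 496285 - 1836*(-18) = 496285 + 33048 = 529333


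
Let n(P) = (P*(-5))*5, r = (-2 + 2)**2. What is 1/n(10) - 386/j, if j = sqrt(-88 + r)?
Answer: -1/250 + 193*I*sqrt(22)/22 ≈ -0.004 + 41.148*I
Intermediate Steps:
r = 0 (r = 0**2 = 0)
n(P) = -25*P (n(P) = -5*P*5 = -25*P)
j = 2*I*sqrt(22) (j = sqrt(-88 + 0) = sqrt(-88) = 2*I*sqrt(22) ≈ 9.3808*I)
1/n(10) - 386/j = 1/(-25*10) - 386*(-I*sqrt(22)/44) = 1/(-250) - (-193)*I*sqrt(22)/22 = -1/250 + 193*I*sqrt(22)/22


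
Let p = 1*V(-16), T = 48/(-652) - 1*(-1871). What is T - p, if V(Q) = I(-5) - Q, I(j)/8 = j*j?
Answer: 269753/163 ≈ 1654.9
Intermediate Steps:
I(j) = 8*j**2 (I(j) = 8*(j*j) = 8*j**2)
V(Q) = 200 - Q (V(Q) = 8*(-5)**2 - Q = 8*25 - Q = 200 - Q)
T = 304961/163 (T = 48*(-1/652) + 1871 = -12/163 + 1871 = 304961/163 ≈ 1870.9)
p = 216 (p = 1*(200 - 1*(-16)) = 1*(200 + 16) = 1*216 = 216)
T - p = 304961/163 - 1*216 = 304961/163 - 216 = 269753/163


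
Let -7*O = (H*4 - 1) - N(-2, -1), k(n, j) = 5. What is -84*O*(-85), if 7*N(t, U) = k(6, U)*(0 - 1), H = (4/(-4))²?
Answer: -26520/7 ≈ -3788.6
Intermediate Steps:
H = 1 (H = (4*(-¼))² = (-1)² = 1)
N(t, U) = -5/7 (N(t, U) = (5*(0 - 1))/7 = (5*(-1))/7 = (⅐)*(-5) = -5/7)
O = -26/49 (O = -((1*4 - 1) - 1*(-5/7))/7 = -((4 - 1) + 5/7)/7 = -(3 + 5/7)/7 = -⅐*26/7 = -26/49 ≈ -0.53061)
-84*O*(-85) = -84*(-26/49)*(-85) = (312/7)*(-85) = -26520/7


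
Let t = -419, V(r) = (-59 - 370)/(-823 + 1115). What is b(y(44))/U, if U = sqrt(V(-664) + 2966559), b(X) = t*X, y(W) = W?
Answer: -36872*sqrt(7026126703)/288744933 ≈ -10.704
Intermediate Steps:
V(r) = -429/292
b(X) = -419*X
U = 3*sqrt(7026126703)/146 (U = sqrt(-429/292 + 2966559) = sqrt(866234799/292) = 3*sqrt(7026126703)/146 ≈ 1722.4)
b(y(44))/U = (-419*44)/((3*sqrt(7026126703)/146)) = -36872*sqrt(7026126703)/288744933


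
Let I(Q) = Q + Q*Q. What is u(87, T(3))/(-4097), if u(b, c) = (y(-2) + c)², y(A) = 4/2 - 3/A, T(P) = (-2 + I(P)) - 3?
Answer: -441/16388 ≈ -0.026910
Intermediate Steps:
I(Q) = Q + Q²
T(P) = -5 + P*(1 + P) (T(P) = (-2 + P*(1 + P)) - 3 = -5 + P*(1 + P))
y(A) = 2 - 3/A (y(A) = 4*(½) - 3/A = 2 - 3/A)
u(b, c) = (7/2 + c)² (u(b, c) = ((2 - 3/(-2)) + c)² = ((2 - 3*(-½)) + c)² = ((2 + 3/2) + c)² = (7/2 + c)²)
u(87, T(3))/(-4097) = ((7 + 2*(-5 + 3*(1 + 3)))²/4)/(-4097) = ((7 + 2*(-5 + 3*4))²/4)*(-1/4097) = ((7 + 2*(-5 + 12))²/4)*(-1/4097) = ((7 + 2*7)²/4)*(-1/4097) = ((7 + 14)²/4)*(-1/4097) = ((¼)*21²)*(-1/4097) = ((¼)*441)*(-1/4097) = (441/4)*(-1/4097) = -441/16388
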